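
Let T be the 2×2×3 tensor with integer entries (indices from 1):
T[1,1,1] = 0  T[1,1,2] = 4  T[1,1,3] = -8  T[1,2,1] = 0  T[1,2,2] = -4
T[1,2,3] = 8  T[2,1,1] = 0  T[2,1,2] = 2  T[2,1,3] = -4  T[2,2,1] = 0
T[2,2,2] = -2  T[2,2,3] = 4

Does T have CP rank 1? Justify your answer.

Yes

If T = a ∘ b ∘ c then every fibre of T is a multiple of the corresponding factor, so read the factors off the fibres through the nonzero entry T[1,1,2] = 4.
The mode-1 fibre T[:,1,2] = [4, 2] gives a = [2, 1] (primitive direction); the mode-2 fibre T[1,:,2] = [4, -4] gives b = [1, -1]; then c[k] = T[1,1,k] / (a[1]·b[1]) = [0, 4, -8] / 2 = [0, 2, -4].
Expanding [2, 1] ∘ [1, -1] ∘ [0, 2, -4] reproduces all 12 entries of T, so T = [2, 1] ∘ [1, -1] ∘ [0, 2, -4] and rank(T) ≤ 1.
Equivalently every frontal slice T[:,:,k] is c[k] times the rank-1 matrix [2, 1] ∘ [1, -1]. So T has rank 1 (it is nonzero).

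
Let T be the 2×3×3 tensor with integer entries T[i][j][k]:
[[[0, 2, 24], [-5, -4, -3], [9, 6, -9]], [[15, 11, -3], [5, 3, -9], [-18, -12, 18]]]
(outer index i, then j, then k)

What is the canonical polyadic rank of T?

2

Lower bound: the mode-2 unfolding of T (rows indexed by j, columns by (i,k) = (0,0), (0,1), (0,2), (1,0), (1,1), (1,2)) is [[0, 2, 24, 15, 11, -3], [-5, -4, -3, 5, 3, -9], [9, 6, -9, -18, -12, 18]].
There the 2×2 minor on rows j ∈ {0, 1}, columns (i,k) ∈ {(0,0), (0,1)} is det [[0, 2], [-5, -4]] = 10 ≠ 0, so this unfolding has rank ≥ 2; CP rank is at least every unfolding rank, so rank(T) ≥ 2. (Flattening ranks never certify an upper bound on CP rank; for that we must actually write T with 2 rank-1 terms.)
Upper bound — finding two terms. Write S_k = T[:,:,k] for the frontal slices: S₀ = [[0, -5, 9], [15, 5, -18]], S₁ = [[2, -4, 6], [11, 3, -12]], S₂ = [[24, -3, -9], [-3, -9, 18]].
If T = a₁ ∘ b₁ ∘ c₁ + a₂ ∘ b₂ ∘ c₂ then each S_k = c₁[k]·a₁b₁ᵀ + c₂[k]·a₂b₂ᵀ. S₀ and S₁ are linearly independent, so a₁b₁ᵀ and a₂b₂ᵀ must span the same plane of matrices: they are the rank-1 matrices of the form x·S₀ + y·S₁.
The 2×2 minor of x·S₀ + y·S₁ on rows {0,1}, columns {0,1} is 75·x² + 125·xy + 50·y² = 25·(3·x + 2·y)(x + y), vanishing at (x:y) = (2:-3) and (1:-1).
M₁ = 2·S₀ − 3·S₁ = [[-6, 2, 0], [-3, 1, 0]] = −[2, 1][3, -1, 0]ᵀ and M₂ = S₀ − S₁ = [[-2, -1, 3], [4, 2, -6]] = −[1, -2][2, 1, -3]ᵀ, so take a₁ = [2, 1], b₁ = [3, -1, 0], a₂ = [1, -2], b₂ = [2, 1, -3].
Each slice is an integer combination of E₁ = a₁b₁ᵀ and E₂ = a₂b₂ᵀ: S₀ = E₁ − 3·E₂, S₁ = E₁ − 2·E₂, S₂ = 3·E₁ + 3·E₂; reading off coefficients, c₁ = [1, 1, 3] and c₂ = [-3, -2, 3].
Hence T = [2, 1] ∘ [3, -1, 0] ∘ [1, 1, 3] + [1, -2] ∘ [2, 1, -3] ∘ [-3, -2, 3], so rank(T) ≤ 2.
These bounds meet, so rank(T) = 2.
Check entry T[0,2,1] = 6: (2)·(0)·(1) + (1)·(-3)·(-2) = 6.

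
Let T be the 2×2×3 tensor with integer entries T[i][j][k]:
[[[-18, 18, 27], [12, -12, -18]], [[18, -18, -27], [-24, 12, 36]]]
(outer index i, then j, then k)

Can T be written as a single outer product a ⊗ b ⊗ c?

No

The mode-1 unfolding of T (rows indexed by i, columns by (j,k) = (0,0), (0,1), (0,2), (1,0), (1,1), (1,2)) is [[-18, 18, 27, 12, -12, -18], [18, -18, -27, -24, 12, 36]].
There the 2×2 minor on rows i ∈ {0, 1}, columns (j,k) ∈ {(0,0), (1,0)} is det [[-18, 12], [18, -24]] = 216 ≠ 0, so this unfolding has rank ≥ 2; CP rank is at least every unfolding rank, so rank(T) ≥ 2.
In particular rank(T) ≥ 2 > 1, so T is not rank-1.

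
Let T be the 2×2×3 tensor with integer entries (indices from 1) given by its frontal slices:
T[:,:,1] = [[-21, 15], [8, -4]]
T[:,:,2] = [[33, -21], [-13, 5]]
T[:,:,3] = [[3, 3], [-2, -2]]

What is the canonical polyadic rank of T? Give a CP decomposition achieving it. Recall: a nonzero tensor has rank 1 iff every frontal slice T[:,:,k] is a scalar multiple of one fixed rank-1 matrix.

rank(T) = 2

Lower bound: in the mode-1 unfolding of T (rows indexed by i, columns by (j,k)) the 2×2 minor on rows i ∈ {1, 2}, columns (j,k) ∈ {(1,1), (1,2)} is det [[-21, 33], [8, -13]] = 9 ≠ 0, so that unfolding has rank ≥ 2 and hence rank(T) ≥ 2 (CP rank is at least every unfolding rank, though it can be larger).
Upper bound: with S_k = T[:,:,k], the two rank-1 terms a₁b₁ᵀ, a₂b₂ᵀ are the rank-1 members of the pencil x·S₁ + y·S₂.
det(x·S₁ + y·S₂) is −36·x² + 126·xy − 108·y² = (-18)·(2·x − 3·y)(x − 2·y), vanishing at (x:y) = (3:2) and (2:1).
M₁ = 3·S₁ + 2·S₂ = [[3, 3], [-2, -2]] = [3, -2][1, 1]ᵀ and M₂ = 2·S₁ + S₂ = [[-9, 9], [3, -3]] = (-3)·[3, -1][1, -1]ᵀ, so take a₁ = [3, -2], b₁ = [1, 1], a₂ = [3, -1], b₂ = [1, -1].
Each slice is an integer combination of E₁ = a₁b₁ᵀ and E₂ = a₂b₂ᵀ: S₁ = −E₁ − 6·E₂, S₂ = 2·E₁ + 9·E₂, S₃ = E₁; reading off coefficients, c₁ = [-1, 2, 1] and c₂ = [-6, 9, 0].
Hence T = [3, -2] ⊗ [1, 1] ⊗ [-1, 2, 1] + [3, -1] ⊗ [1, -1] ⊗ [-6, 9, 0], so rank(T) ≤ 2.
These bounds meet, so rank(T) = 2.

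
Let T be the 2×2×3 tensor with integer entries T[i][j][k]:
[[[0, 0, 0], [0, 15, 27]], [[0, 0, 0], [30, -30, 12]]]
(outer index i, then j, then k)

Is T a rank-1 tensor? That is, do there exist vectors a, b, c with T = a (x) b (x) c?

No

The mode-3 unfolding of T (rows indexed by k, columns by (i,j) = (0,0), (0,1), (1,0), (1,1)) is [[0, 0, 0, 30], [0, 15, 0, -30], [0, 27, 0, 12]].
There the 2×2 minor on rows k ∈ {0, 1}, columns (i,j) ∈ {(0,1), (1,1)} is det [[0, 30], [15, -30]] = -450 ≠ 0, so this unfolding has rank ≥ 2; CP rank is at least every unfolding rank, so rank(T) ≥ 2.
In particular rank(T) ≥ 2 > 1, so T is not rank-1.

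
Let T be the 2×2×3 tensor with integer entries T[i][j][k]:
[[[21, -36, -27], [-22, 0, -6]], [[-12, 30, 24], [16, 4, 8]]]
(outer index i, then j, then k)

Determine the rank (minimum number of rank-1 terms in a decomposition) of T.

2

Lower bound: the mode-3 unfolding of T (rows indexed by k, columns by (i,j) = (0,0), (0,1), (1,0), (1,1)) is [[21, -22, -12, 16], [-36, 0, 30, 4], [-27, -6, 24, 8]].
There the 2×2 minor on rows k ∈ {0, 1}, columns (i,j) ∈ {(0,0), (0,1)} is det [[21, -22], [-36, 0]] = -792 ≠ 0, so this unfolding has rank ≥ 2; CP rank is at least every unfolding rank, so rank(T) ≥ 2. (Flattening ranks never certify an upper bound on CP rank; for that we must actually write T with 2 rank-1 terms.)
Upper bound — finding two terms. Write S_k = T[:,:,k] for the frontal slices: S₀ = [[21, -22], [-12, 16]], S₁ = [[-36, 0], [30, 4]], S₂ = [[-27, -6], [24, 8]].
If T = a₁ ⊗ b₁ ⊗ c₁ + a₂ ⊗ b₂ ⊗ c₂ then each S_k = c₁[k]·a₁b₁ᵀ + c₂[k]·a₂b₂ᵀ. S₀ and S₁ are linearly independent, so a₁b₁ᵀ and a₂b₂ᵀ must span the same plane of matrices: they are the rank-1 matrices of the form x·S₀ + y·S₁.
det(x·S₀ + y·S₁) is 72·x² + 168·xy − 144·y² = 24·(x + 3·y)(3·x − 2·y), vanishing at (x:y) = (3:-1) and (2:3).
M₁ = 3·S₀ − S₁ = [[99, -66], [-66, 44]] = 11·[3, -2][3, -2]ᵀ and M₂ = 2·S₀ + 3·S₁ = [[-66, -44], [66, 44]] = (-22)·[1, -1][3, 2]ᵀ, so take a₁ = [3, -2], b₁ = [3, -2], a₂ = [1, -1], b₂ = [3, 2].
Each slice is an integer combination of E₁ = a₁b₁ᵀ and E₂ = a₂b₂ᵀ: S₀ = 3·E₁ − 2·E₂, S₁ = −2·E₁ − 6·E₂, S₂ = −E₁ − 6·E₂; reading off coefficients, c₁ = [3, -2, -1] and c₂ = [-2, -6, -6].
Hence T = [3, -2] ⊗ [3, -2] ⊗ [3, -2, -1] + [1, -1] ⊗ [3, 2] ⊗ [-2, -6, -6], so rank(T) ≤ 2.
These bounds meet, so rank(T) = 2.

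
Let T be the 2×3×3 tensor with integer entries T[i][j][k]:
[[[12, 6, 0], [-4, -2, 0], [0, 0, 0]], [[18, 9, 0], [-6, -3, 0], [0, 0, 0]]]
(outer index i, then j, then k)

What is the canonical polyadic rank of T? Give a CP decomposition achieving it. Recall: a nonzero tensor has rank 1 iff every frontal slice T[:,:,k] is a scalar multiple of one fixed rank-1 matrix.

rank(T) = 1

Lower bound: T ≠ 0 (e.g. T[0,0,0] = 12), so rank(T) ≥ 1.
Upper bound: if T = a ⊗ b ⊗ c then every fibre of T is a multiple of the corresponding factor, so read the factors off the fibres through the nonzero entry T[0,0,0] = 12.
The mode-1 fibre T[:,0,0] = [12, 18] gives a = [2, 3] (primitive direction); the mode-2 fibre T[0,:,0] = [12, -4, 0] gives b = [3, -1, 0]; then c[k] = T[0,0,k] / (a[0]·b[0]) = [12, 6, 0] / 6 = [2, 1, 0].
Expanding [2, 3] ⊗ [3, -1, 0] ⊗ [2, 1, 0] reproduces all 18 entries of T, so T = [2, 3] ⊗ [3, -1, 0] ⊗ [2, 1, 0] and rank(T) ≤ 1.
These bounds meet, so rank(T) = 1.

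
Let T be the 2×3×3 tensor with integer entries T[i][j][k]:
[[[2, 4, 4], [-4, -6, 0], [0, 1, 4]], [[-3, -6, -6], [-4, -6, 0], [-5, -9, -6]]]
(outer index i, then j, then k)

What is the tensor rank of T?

Lower bound: in the mode-2 unfolding of T (rows indexed by j, columns by (i,k)) the 2×2 minor on rows j ∈ {0, 1}, columns (i,k) ∈ {(0,0), (0,1)} is det [[2, 4], [-4, -6]] = 4 ≠ 0, so that unfolding has rank ≥ 2 and hence rank(T) ≥ 2 (CP rank is at least every unfolding rank, though it can be larger).
Upper bound: with S_k = T[:,:,k], the two rank-1 terms a₁b₁ᵀ, a₂b₂ᵀ are the rank-1 members of the pencil x·S₀ + y·S₁.
The 2×2 minor of x·S₀ + y·S₁ on rows {0,1}, columns {0,1} is −20·x² − 70·xy − 60·y² = (-10)·(2·x + 3·y)(x + 2·y), vanishing at (x:y) = (3:-2) and (2:-1).
M₁ = 3·S₀ − 2·S₁ = [[-2, 0, -2], [3, 0, 3]] = −[2, -3][1, 0, 1]ᵀ and M₂ = 2·S₀ − S₁ = [[0, -2, -1], [0, -2, -1]] = −[1, 1][0, 2, 1]ᵀ, so take a₁ = [2, -3], b₁ = [1, 0, 1], a₂ = [1, 1], b₂ = [0, 2, 1].
Each slice is an integer combination of E₁ = a₁b₁ᵀ and E₂ = a₂b₂ᵀ: S₀ = E₁ − 2·E₂, S₁ = 2·E₁ − 3·E₂, S₂ = 2·E₁; reading off coefficients, c₁ = [1, 2, 2] and c₂ = [-2, -3, 0].
Hence T = [2, -3] ∘ [1, 0, 1] ∘ [1, 2, 2] + [1, 1] ∘ [0, 2, 1] ∘ [-2, -3, 0], so rank(T) ≤ 2.
These bounds meet, so rank(T) = 2.

2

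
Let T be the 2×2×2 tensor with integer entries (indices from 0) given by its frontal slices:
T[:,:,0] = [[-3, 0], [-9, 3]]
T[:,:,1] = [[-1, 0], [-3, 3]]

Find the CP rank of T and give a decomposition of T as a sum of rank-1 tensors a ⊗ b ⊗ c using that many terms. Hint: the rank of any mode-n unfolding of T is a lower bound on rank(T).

rank(T) = 2

Lower bound: in the mode-3 unfolding of T (rows indexed by k, columns by (i,j)) the 2×2 minor on rows k ∈ {0, 1}, columns (i,j) ∈ {(0,0), (1,1)} is det [[-3, 3], [-1, 3]] = -6 ≠ 0, so that unfolding has rank ≥ 2 and hence rank(T) ≥ 2 (CP rank is at least every unfolding rank, though it can be larger).
Upper bound: with S_k = T[:,:,k], the two rank-1 terms a₁b₁ᵀ, a₂b₂ᵀ are the rank-1 members of the pencil x·S₀ + y·S₁.
det(x·S₀ + y·S₁) is −9·x² − 12·xy − 3·y² = (-3)·(x + y)(3·x + y), vanishing at (x:y) = (1:-1) and (1:-3).
M₁ = S₀ − S₁ = [[-2, 0], [-6, 0]] = (-2)·[1, 3][1, 0]ᵀ and M₂ = S₀ − 3·S₁ = [[0, 0], [0, -6]] = (-6)·[0, 1][0, 1]ᵀ, so take a₁ = [1, 3], b₁ = [1, 0], a₂ = [0, 1], b₂ = [0, 1].
Each slice is an integer combination of E₁ = a₁b₁ᵀ and E₂ = a₂b₂ᵀ: S₀ = −3·E₁ + 3·E₂, S₁ = −E₁ + 3·E₂; reading off coefficients, c₁ = [-3, -1] and c₂ = [3, 3].
Hence T = [1, 3] ⊗ [1, 0] ⊗ [-3, -1] + [0, 1] ⊗ [0, 1] ⊗ [3, 3], so rank(T) ≤ 2.
These bounds meet, so rank(T) = 2.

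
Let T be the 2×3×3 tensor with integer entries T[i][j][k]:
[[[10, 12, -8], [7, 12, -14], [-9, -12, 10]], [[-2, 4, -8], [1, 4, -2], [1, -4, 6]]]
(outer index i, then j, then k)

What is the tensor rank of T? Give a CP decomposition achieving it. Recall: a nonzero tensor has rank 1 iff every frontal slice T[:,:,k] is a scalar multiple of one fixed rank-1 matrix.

rank(T) = 3

Lower bound: the mode-3 unfolding of T (rows indexed by k, columns by (i,j) = (0,0), (0,1), (0,2), (1,0), (1,1), (1,2)) is [[10, 7, -9, -2, 1, 1], [12, 12, -12, 4, 4, -4], [-8, -14, 10, -8, -2, 6]].
There the 3×3 minor on rows k ∈ {0, 1, 2}, columns (i,j) ∈ {(0,0), (0,1), (1,0)} is det [[10, 7, -2], [12, 12, 4], [-8, -14, -8]] = 192 ≠ 0, so this unfolding has rank ≥ 3; CP rank is at least every unfolding rank, so rank(T) ≥ 3. (This is only a lower bound: in general the CP rank may exceed every unfolding rank, so we still need to exhibit 3 rank-1 terms summing to T.)
Upper bound: T is a sum of 3 rank-1 terms, T = (1, -1) ⊗ (1, 1, -1) ⊗ (4, 4, -4) + (1, -1) ⊗ (2, -1, -1) ⊗ (1, 0, 2) + (1, 1) ⊗ (1, 1, -1) ⊗ (4, 8, -8) (one valid choice — decompositions are not unique — normalised so each a, b is primitive with positive first nonzero entry; check it by expanding all entries), so rank(T) ≤ 3.
These bounds meet, so rank(T) = 3.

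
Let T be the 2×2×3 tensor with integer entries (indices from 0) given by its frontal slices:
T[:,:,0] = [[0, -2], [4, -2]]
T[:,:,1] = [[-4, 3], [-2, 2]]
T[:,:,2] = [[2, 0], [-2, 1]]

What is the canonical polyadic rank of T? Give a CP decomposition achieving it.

rank(T) = 3

Lower bound: the mode-3 unfolding of T (rows indexed by k, columns by (i,j) = (0,0), (0,1), (1,0), (1,1)) is [[0, -2, 4, -2], [-4, 3, -2, 2], [2, 0, -2, 1]].
There the 3×3 minor on rows k ∈ {0, 1, 2}, columns (i,j) ∈ {(0,0), (0,1), (1,1)} is det [[0, -2, -2], [-4, 3, 2], [2, 0, 1]] = -4 ≠ 0, so this unfolding has rank ≥ 3; CP rank is at least every unfolding rank, so rank(T) ≥ 3. (Flattening ranks never certify an upper bound on CP rank; for that we must actually write T with 3 rank-1 terms.)
Upper bound: T is a sum of 3 rank-1 terms, T = [0, 1] ⊗ [0, 1] ⊗ [2, 0, -1] + [1, 0] ⊗ [2, -1] ⊗ [-2, -1, 2] + [1, 1] ⊗ [1, -1] ⊗ [4, -2, -2] (one valid choice — decompositions are not unique — normalised so each a, b is primitive with positive first nonzero entry; check it by expanding all entries), so rank(T) ≤ 3.
These bounds meet, so rank(T) = 3.
Check entry T[0,1,0] = -2: (0)·(1)·(2) + (1)·(-1)·(-2) + (1)·(-1)·(4) = -2.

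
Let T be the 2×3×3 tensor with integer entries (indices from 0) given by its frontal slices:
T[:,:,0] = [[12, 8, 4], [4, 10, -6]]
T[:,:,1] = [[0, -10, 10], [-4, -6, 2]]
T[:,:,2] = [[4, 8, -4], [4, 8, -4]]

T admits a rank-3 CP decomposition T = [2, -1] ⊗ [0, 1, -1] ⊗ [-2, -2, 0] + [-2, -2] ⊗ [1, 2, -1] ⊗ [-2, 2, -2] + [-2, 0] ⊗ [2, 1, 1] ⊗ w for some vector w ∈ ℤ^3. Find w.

Subtract the known terms from T to get the rank-1 residual R = [-2, 0] ⊗ [2, 1, 1] ⊗ w, so R[i,j,k] = a[i]·b[j]·w[k]. Pick indices with nonzero a[0]·b[0] = (-2)·(2) = -4. Only the fibre through (0,0,·) is needed: R[0,0,:] = T[0,0,:] − Σₗ aₗ[0]bₗ[0]cₗ = [12, 0, 4] − (2)·(0)·[-2, -2, 0] − (-2)·(1)·[-2, 2, -2] = [8, 4, 0]. Then w[k] = R[0,0,k] / -4 for each k, giving w = [8, 4, 0] / -4 = [-2, -1, 0].

w = [-2, -1, 0]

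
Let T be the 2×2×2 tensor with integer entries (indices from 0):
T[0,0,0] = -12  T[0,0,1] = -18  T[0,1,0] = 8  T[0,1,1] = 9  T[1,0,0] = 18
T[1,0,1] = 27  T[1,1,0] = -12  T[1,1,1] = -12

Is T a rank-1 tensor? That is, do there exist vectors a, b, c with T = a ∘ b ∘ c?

No

The mode-1 unfolding of T (rows indexed by i, columns by (j,k) = (0,0), (0,1), (1,0), (1,1)) is [[-12, -18, 8, 9], [18, 27, -12, -12]].
There the 2×2 minor on rows i ∈ {0, 1}, columns (j,k) ∈ {(0,0), (1,1)} is det [[-12, 9], [18, -12]] = -18 ≠ 0, so this unfolding has rank ≥ 2; CP rank is at least every unfolding rank, so rank(T) ≥ 2.
In particular rank(T) ≥ 2 > 1, so T is not rank-1.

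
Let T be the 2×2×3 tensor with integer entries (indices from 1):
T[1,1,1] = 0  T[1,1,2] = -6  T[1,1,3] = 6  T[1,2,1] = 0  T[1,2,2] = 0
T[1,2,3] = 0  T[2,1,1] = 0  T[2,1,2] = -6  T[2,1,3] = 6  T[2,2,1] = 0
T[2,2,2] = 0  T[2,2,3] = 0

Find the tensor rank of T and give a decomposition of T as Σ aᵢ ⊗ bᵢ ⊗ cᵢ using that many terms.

Lower bound: T ≠ 0 (e.g. T[1,1,2] = -6), so rank(T) ≥ 1.
Upper bound: if T = a ⊗ b ⊗ c then every fibre of T is a multiple of the corresponding factor, so read the factors off the fibres through the nonzero entry T[1,1,2] = -6.
The mode-1 fibre T[:,1,2] = [-6, -6] gives a = [1, 1] (primitive direction); the mode-2 fibre T[1,:,2] = [-6, 0] gives b = [1, 0]; then c[k] = T[1,1,k] / (a[1]·b[1]) = [0, -6, 6] / 1 = [0, -6, 6].
Expanding [1, 1] ⊗ [1, 0] ⊗ [0, -6, 6] reproduces all 12 entries of T, so T = [1, 1] ⊗ [1, 0] ⊗ [0, -6, 6] and rank(T) ≤ 1.
These bounds meet, so rank(T) = 1.

rank(T) = 1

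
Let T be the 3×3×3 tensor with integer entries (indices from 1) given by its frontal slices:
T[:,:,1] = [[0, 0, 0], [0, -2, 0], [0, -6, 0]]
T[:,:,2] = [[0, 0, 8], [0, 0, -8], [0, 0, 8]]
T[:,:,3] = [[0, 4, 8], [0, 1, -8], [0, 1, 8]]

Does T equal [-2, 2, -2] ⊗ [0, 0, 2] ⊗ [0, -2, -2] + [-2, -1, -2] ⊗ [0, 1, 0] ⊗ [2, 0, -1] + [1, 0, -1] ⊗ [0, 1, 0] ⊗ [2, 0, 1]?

Reconstruct entry (1,2,1) from the claimed factors: Σₗ aₗ[1]bₗ[2]cₗ[1] = (-2)·(0)·(0) + (-2)·(1)·(2) + (1)·(1)·(2) = -2, but T[1,2,1] = 0. The claim is false.

No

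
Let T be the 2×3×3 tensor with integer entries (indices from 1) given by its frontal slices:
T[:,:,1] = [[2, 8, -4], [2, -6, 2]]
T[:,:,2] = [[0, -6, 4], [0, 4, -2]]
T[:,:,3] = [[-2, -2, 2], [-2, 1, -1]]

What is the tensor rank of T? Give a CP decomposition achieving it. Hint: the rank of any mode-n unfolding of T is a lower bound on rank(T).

rank(T) = 3

Lower bound: the mode-3 unfolding of T (rows indexed by k, columns by (i,j) = (1,1), (1,2), (1,3), (2,1), (2,2), (2,3)) is [[2, 8, -4, 2, -6, 2], [0, -6, 4, 0, 4, -2], [-2, -2, 2, -2, 1, -1]].
There the 3×3 minor on rows k ∈ {1, 2, 3}, columns (i,j) ∈ {(1,1), (1,2), (1,3)} is det [[2, 8, -4], [0, -6, 4], [-2, -2, 2]] = -24 ≠ 0, so this unfolding has rank ≥ 3; CP rank is at least every unfolding rank, so rank(T) ≥ 3. (This is only a lower bound: in general the CP rank may exceed every unfolding rank, so we still need to exhibit 3 rank-1 terms summing to T.)
Upper bound: T is a sum of 3 rank-1 terms, T = [1, -1] ⊗ [0, 1, 0] ⊗ [4, -2, 0] + [1, 1] ⊗ [1, 0, 0] ⊗ [2, 0, -2] + [2, -1] ⊗ [0, 1, -1] ⊗ [2, -2, -1] (written with every a and b primitive with positive leading entry and the scale carried by c; CP decompositions are not unique, and this one is verified by expanding entrywise), so rank(T) ≤ 3.
These bounds meet, so rank(T) = 3.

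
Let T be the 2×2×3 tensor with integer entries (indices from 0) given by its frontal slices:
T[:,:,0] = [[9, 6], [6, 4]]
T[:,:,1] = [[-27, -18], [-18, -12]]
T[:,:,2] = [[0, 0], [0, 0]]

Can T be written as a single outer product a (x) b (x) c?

If T = a (x) b (x) c then every fibre of T is a multiple of the corresponding factor, so read the factors off the fibres through the nonzero entry T[0,0,0] = 9.
The mode-1 fibre T[:,0,0] = [9, 6] gives a = [3, 2] (primitive direction); the mode-2 fibre T[0,:,0] = [9, 6] gives b = [3, 2]; then c[k] = T[0,0,k] / (a[0]·b[0]) = [9, -27, 0] / 9 = [1, -3, 0].
Expanding [3, 2] (x) [3, 2] (x) [1, -3, 0] reproduces all 12 entries of T, so T = [3, 2] (x) [3, 2] (x) [1, -3, 0] and rank(T) ≤ 1.
Equivalently every frontal slice T[:,:,k] is c[k] times the rank-1 matrix [3, 2] (x) [3, 2]. So T has rank 1 (it is nonzero).

Yes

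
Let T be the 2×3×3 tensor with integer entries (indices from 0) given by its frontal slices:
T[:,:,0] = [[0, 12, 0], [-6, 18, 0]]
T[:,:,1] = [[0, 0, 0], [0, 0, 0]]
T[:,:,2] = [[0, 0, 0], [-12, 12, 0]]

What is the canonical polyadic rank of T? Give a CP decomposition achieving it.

rank(T) = 2

Lower bound: in the mode-1 unfolding of T (rows indexed by i, columns by (j,k)) the 2×2 minor on rows i ∈ {0, 1}, columns (j,k) ∈ {(0,0), (1,0)} is det [[0, 12], [-6, 18]] = 72 ≠ 0, so that unfolding has rank ≥ 2 and hence rank(T) ≥ 2 (CP rank is at least every unfolding rank, though it can be larger).
Upper bound: with S_k = T[:,:,k], the two rank-1 terms a₁b₁ᵀ, a₂b₂ᵀ are the rank-1 members of the pencil x·S₀ + y·S₂.
The 2×2 minor of x·S₀ + y·S₂ on rows {0,1}, columns {0,1} is 72·x² + 144·xy = 72·(x + 2·y)(x), vanishing at (x:y) = (2:-1) and (0:1).
M₁ = 2·S₀ − S₂ = [[0, 24, 0], [0, 24, 0]] = 24·[1, 1][0, 1, 0]ᵀ and M₂ = S₂ = [[0, 0, 0], [-12, 12, 0]] = (-12)·[0, 1][1, -1, 0]ᵀ, so take a₁ = [1, 1], b₁ = [0, 1, 0], a₂ = [0, 1], b₂ = [1, -1, 0].
Each slice is an integer combination of E₁ = a₁b₁ᵀ and E₂ = a₂b₂ᵀ: S₀ = 12·E₁ − 6·E₂, S₁ = 0, S₂ = −12·E₂; reading off coefficients, c₁ = [12, 0, 0] and c₂ = [-6, 0, -12].
Hence T = [1, 1] ⊗ [0, 1, 0] ⊗ [12, 0, 0] + [0, 1] ⊗ [1, -1, 0] ⊗ [-6, 0, -12], so rank(T) ≤ 2.
These bounds meet, so rank(T) = 2.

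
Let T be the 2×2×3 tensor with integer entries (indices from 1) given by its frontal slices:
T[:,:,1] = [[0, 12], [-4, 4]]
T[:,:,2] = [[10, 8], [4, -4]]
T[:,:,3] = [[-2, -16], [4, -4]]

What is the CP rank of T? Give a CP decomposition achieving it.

rank(T) = 2

Lower bound: the mode-3 unfolding of T (rows indexed by k, columns by (i,j) = (1,1), (1,2), (2,1), (2,2)) is [[0, 12, -4, 4], [10, 8, 4, -4], [-2, -16, 4, -4]].
There the 2×2 minor on rows k ∈ {1, 2}, columns (i,j) ∈ {(1,1), (1,2)} is det [[0, 12], [10, 8]] = -120 ≠ 0, so this unfolding has rank ≥ 2; CP rank is at least every unfolding rank, so rank(T) ≥ 2. (Flattening ranks never certify an upper bound on CP rank; for that we must actually write T with 2 rank-1 terms.)
Upper bound — finding two terms. Write S_k = T[:,:,k] for the frontal slices: S₁ = [[0, 12], [-4, 4]], S₂ = [[10, 8], [4, -4]], S₃ = [[-2, -16], [4, -4]].
If T = a₁ ∘ b₁ ∘ c₁ + a₂ ∘ b₂ ∘ c₂ then each S_k = c₁[k]·a₁b₁ᵀ + c₂[k]·a₂b₂ᵀ. S₁ and S₂ are linearly independent, so a₁b₁ᵀ and a₂b₂ᵀ must span the same plane of matrices: they are the rank-1 matrices of the form x·S₁ + y·S₂.
det(x·S₁ + y·S₂) is 48·x² + 24·xy − 72·y² = 24·(2·x + 3·y)(x − y), vanishing at (x:y) = (3:-2) and (1:1).
M₁ = 3·S₁ − 2·S₂ = [[-20, 20], [-20, 20]] = (-20)·[1, 1][1, -1]ᵀ and M₂ = S₁ + S₂ = [[10, 20], [0, 0]] = 10·[1, 0][1, 2]ᵀ, so take a₁ = [1, 1], b₁ = [1, -1], a₂ = [1, 0], b₂ = [1, 2].
Each slice is an integer combination of E₁ = a₁b₁ᵀ and E₂ = a₂b₂ᵀ: S₁ = −4·E₁ + 4·E₂, S₂ = 4·E₁ + 6·E₂, S₃ = 4·E₁ − 6·E₂; reading off coefficients, c₁ = [-4, 4, 4] and c₂ = [4, 6, -6].
Hence T = [1, 1] ∘ [1, -1] ∘ [-4, 4, 4] + [1, 0] ∘ [1, 2] ∘ [4, 6, -6], so rank(T) ≤ 2.
These bounds meet, so rank(T) = 2.
Check entry T[2,1,2] = 4: (1)·(1)·(4) + (0)·(1)·(6) = 4.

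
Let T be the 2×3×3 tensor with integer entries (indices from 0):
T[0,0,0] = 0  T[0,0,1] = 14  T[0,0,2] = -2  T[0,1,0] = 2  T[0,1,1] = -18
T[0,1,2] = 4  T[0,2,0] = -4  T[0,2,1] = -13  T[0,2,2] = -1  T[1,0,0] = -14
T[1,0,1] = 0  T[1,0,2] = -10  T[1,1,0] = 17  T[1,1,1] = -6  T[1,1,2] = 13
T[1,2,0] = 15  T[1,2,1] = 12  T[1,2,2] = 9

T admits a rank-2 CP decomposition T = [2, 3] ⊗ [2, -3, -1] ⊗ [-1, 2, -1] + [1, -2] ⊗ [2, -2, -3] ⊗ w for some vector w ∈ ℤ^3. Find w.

Subtract the known terms from T to get the rank-1 residual R = [1, -2] ⊗ [2, -2, -3] ⊗ w, so R[i,j,k] = a[i]·b[j]·w[k]. Pick indices with nonzero a[0]·b[0] = (1)·(2) = 2. Only the fibre through (0,0,·) is needed: R[0,0,:] = T[0,0,:] − Σₗ aₗ[0]bₗ[0]cₗ = [0, 14, -2] − (2)·(2)·[-1, 2, -1] = [4, 6, 2]. Then w[k] = R[0,0,k] / 2 for each k, giving w = [4, 6, 2] / 2 = [2, 3, 1].

w = [2, 3, 1]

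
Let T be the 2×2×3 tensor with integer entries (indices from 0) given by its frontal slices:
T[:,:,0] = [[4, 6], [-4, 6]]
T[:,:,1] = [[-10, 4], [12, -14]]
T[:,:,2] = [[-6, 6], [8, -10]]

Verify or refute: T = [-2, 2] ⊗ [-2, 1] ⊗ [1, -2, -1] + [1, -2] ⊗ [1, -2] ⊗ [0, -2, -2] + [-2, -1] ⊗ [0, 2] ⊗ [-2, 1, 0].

Yes

Reconstruct entrywise from the claimed factors. For example, T[0,1,2] = 6 and Σₗ aₗ[0]bₗ[1]cₗ[2] = (-2)·(1)·(-1) + (1)·(-2)·(-2) + (-2)·(2)·(0) = 6; checking all 12 entries, every one matches. The claim holds.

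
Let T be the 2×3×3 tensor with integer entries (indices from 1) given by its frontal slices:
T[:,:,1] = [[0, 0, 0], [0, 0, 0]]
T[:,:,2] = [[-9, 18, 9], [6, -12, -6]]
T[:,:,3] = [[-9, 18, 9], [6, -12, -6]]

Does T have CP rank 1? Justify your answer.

The mode-1 fibre T[:,1,2] = [-9, 6] gives a = [3, -2] (primitive direction); the mode-2 fibre T[1,:,2] = [-9, 18, 9] gives b = [1, -2, -1]; then c[k] = T[1,1,k] / (a[1]·b[1]) = [0, -9, -9] / 3 = [0, -3, -3].
Expanding [3, -2] ⊗ [1, -2, -1] ⊗ [0, -3, -3] reproduces all 18 entries of T, so T = [3, -2] ⊗ [1, -2, -1] ⊗ [0, -3, -3] and rank(T) ≤ 1.
Equivalently every frontal slice T[:,:,k] is c[k] times the rank-1 matrix [3, -2] ⊗ [1, -2, -1]. So T has rank 1 (it is nonzero).

Yes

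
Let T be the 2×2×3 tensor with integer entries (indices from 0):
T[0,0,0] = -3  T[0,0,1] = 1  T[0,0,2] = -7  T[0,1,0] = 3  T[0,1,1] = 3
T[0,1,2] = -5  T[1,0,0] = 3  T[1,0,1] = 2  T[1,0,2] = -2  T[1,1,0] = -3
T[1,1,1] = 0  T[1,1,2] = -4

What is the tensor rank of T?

2

Lower bound: in the mode-3 unfolding of T (rows indexed by k, columns by (i,j)) the 2×2 minor on rows k ∈ {0, 1}, columns (i,j) ∈ {(0,0), (0,1)} is det [[-3, 3], [1, 3]] = -12 ≠ 0, so that unfolding has rank ≥ 2 and hence rank(T) ≥ 2 (CP rank is at least every unfolding rank, though it can be larger).
Upper bound: with S_k = T[:,:,k], the two rank-1 terms a₁b₁ᵀ, a₂b₂ᵀ are the rank-1 members of the pencil x·S₀ + y·S₁.
det(x·S₀ + y·S₁) is −18·xy − 6·y² = (-6)·(y)(3·x + y), vanishing at (x:y) = (1:0) and (1:-3).
M₁ = S₀ = [[-3, 3], [3, -3]] = (-3)·(1, -1)(1, -1)ᵀ and M₂ = S₀ − 3·S₁ = [[-6, -6], [-3, -3]] = (-3)·(2, 1)(1, 1)ᵀ, so take a₁ = (1, -1), b₁ = (1, -1), a₂ = (2, 1), b₂ = (1, 1).
Each slice is an integer combination of E₁ = a₁b₁ᵀ and E₂ = a₂b₂ᵀ: S₀ = −3·E₁, S₁ = −E₁ + E₂, S₂ = −E₁ − 3·E₂; reading off coefficients, c₁ = (-3, -1, -1) and c₂ = (0, 1, -3).
Hence T = (1, -1) ⊗ (1, -1) ⊗ (-3, -1, -1) + (2, 1) ⊗ (1, 1) ⊗ (0, 1, -3), so rank(T) ≤ 2.
These bounds meet, so rank(T) = 2.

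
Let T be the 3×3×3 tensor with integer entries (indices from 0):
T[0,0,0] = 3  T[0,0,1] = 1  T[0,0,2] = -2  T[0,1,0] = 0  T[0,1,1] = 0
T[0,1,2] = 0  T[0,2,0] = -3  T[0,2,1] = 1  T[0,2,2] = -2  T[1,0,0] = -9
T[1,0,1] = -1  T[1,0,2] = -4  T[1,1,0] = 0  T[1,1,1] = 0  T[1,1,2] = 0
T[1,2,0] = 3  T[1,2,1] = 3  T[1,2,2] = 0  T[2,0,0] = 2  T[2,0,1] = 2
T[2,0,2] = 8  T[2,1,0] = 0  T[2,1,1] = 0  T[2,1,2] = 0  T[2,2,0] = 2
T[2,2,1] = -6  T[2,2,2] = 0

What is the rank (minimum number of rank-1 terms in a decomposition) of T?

3

Lower bound: the mode-3 unfolding of T (rows indexed by k, columns by (i,j) = (0,0), (0,1), (0,2), (1,0), (1,1), (1,2), (2,0), (2,1), (2,2)) is [[3, 0, -3, -9, 0, 3, 2, 0, 2], [1, 0, 1, -1, 0, 3, 2, 0, -6], [-2, 0, -2, -4, 0, 0, 8, 0, 0]].
There the 3×3 minor on rows k ∈ {0, 1, 2}, columns (i,j) ∈ {(0,0), (0,2), (1,0)} is det [[3, -3, -9], [1, 1, -1], [-2, -2, -4]] = -36 ≠ 0, so this unfolding has rank ≥ 3; CP rank is at least every unfolding rank, so rank(T) ≥ 3. (Flattening ranks never certify an upper bound on CP rank; for that we must actually write T with 3 rank-1 terms.)
Upper bound: T is a sum of 3 rank-1 terms, T = (0, 1, -2) ∘ (1, 0, -1) ∘ (0, -2, -2) + (1, -2, 0) ∘ (2, 0, -1) ∘ (2, 0, 0) + (1, 1, -2) ∘ (1, 0, 1) ∘ (-1, 1, -2) (one valid choice — decompositions are not unique — normalised so each a, b is primitive with positive first nonzero entry; check it by expanding all entries), so rank(T) ≤ 3.
These bounds meet, so rank(T) = 3.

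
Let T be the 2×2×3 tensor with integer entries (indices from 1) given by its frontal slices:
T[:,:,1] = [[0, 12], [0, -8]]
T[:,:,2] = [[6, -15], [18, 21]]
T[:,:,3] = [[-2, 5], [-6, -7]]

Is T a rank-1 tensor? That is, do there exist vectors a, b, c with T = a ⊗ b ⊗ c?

No

The mode-3 unfolding of T (rows indexed by k, columns by (i,j) = (1,1), (1,2), (2,1), (2,2)) is [[0, 12, 0, -8], [6, -15, 18, 21], [-2, 5, -6, -7]].
There the 2×2 minor on rows k ∈ {1, 2}, columns (i,j) ∈ {(1,1), (1,2)} is det [[0, 12], [6, -15]] = -72 ≠ 0, so this unfolding has rank ≥ 2; CP rank is at least every unfolding rank, so rank(T) ≥ 2.
In particular rank(T) ≥ 2 > 1, so T is not rank-1.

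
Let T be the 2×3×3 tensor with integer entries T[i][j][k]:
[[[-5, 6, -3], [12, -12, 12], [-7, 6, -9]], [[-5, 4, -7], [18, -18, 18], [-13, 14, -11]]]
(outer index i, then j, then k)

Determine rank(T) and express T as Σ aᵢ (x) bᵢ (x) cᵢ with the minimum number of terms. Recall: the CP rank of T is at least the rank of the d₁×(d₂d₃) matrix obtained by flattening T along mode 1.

rank(T) = 2

Lower bound: the mode-1 unfolding of T (rows indexed by i, columns by (j,k) = (0,0), (0,1), (0,2), (1,0), (1,1), (1,2), (2,0), (2,1), (2,2)) is [[-5, 6, -3, 12, -12, 12, -7, 6, -9], [-5, 4, -7, 18, -18, 18, -13, 14, -11]].
There the 2×2 minor on rows i ∈ {0, 1}, columns (j,k) ∈ {(0,0), (0,1)} is det [[-5, 6], [-5, 4]] = 10 ≠ 0, so this unfolding has rank ≥ 2; CP rank is at least every unfolding rank, so rank(T) ≥ 2. (Unfolding ranks only ever bound the CP rank from below — rank(T) can be strictly larger than all of them — so the matching upper bound has to come from an explicit 2-term decomposition.)
Upper bound — finding two terms. Write S_k = T[:,:,k] for the frontal slices: S₀ = [[-5, 12, -7], [-5, 18, -13]], S₁ = [[6, -12, 6], [4, -18, 14]], S₂ = [[-3, 12, -9], [-7, 18, -11]].
If T = a₁ (x) b₁ (x) c₁ + a₂ (x) b₂ (x) c₂ then each S_k = c₁[k]·a₁b₁ᵀ + c₂[k]·a₂b₂ᵀ. S₀ and S₁ are linearly independent, so a₁b₁ᵀ and a₂b₂ᵀ must span the same plane of matrices: they are the rank-1 matrices of the form x·S₀ + y·S₁.
The 2×2 minor of x·S₀ + y·S₁ on rows {0,1}, columns {0,1} is −30·x² + 90·xy − 60·y² = (-30)·(x − 2·y)(x − y), vanishing at (x:y) = (2:1) and (1:1).
M₁ = 2·S₀ + S₁ = [[-4, 12, -8], [-6, 18, -12]] = (-2)·(2, 3)(1, -3, 2)ᵀ and M₂ = S₀ + S₁ = [[1, 0, -1], [-1, 0, 1]] = (1, -1)(1, 0, -1)ᵀ, so take a₁ = (2, 3), b₁ = (1, -3, 2), a₂ = (1, -1), b₂ = (1, 0, -1).
Each slice is an integer combination of E₁ = a₁b₁ᵀ and E₂ = a₂b₂ᵀ: S₀ = −2·E₁ − E₂, S₁ = 2·E₁ + 2·E₂, S₂ = −2·E₁ + E₂; reading off coefficients, c₁ = (-2, 2, -2) and c₂ = (-1, 2, 1).
Hence T = (2, 3) (x) (1, -3, 2) (x) (-2, 2, -2) + (1, -1) (x) (1, 0, -1) (x) (-1, 2, 1), so rank(T) ≤ 2.
These bounds meet, so rank(T) = 2.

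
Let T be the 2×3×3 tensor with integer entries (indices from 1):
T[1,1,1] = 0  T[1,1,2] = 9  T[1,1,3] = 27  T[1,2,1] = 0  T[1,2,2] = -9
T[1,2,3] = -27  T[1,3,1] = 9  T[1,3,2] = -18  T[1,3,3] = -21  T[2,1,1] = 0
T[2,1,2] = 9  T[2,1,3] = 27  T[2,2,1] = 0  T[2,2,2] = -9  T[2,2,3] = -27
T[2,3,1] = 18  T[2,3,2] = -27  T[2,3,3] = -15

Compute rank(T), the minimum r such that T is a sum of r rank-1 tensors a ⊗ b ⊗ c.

Lower bound: in the mode-2 unfolding of T (rows indexed by j, columns by (i,k)) the 2×2 minor on rows j ∈ {1, 3}, columns (i,k) ∈ {(1,1), (1,2)} is det [[0, 9], [9, -18]] = -81 ≠ 0, so that unfolding has rank ≥ 2 and hence rank(T) ≥ 2 (CP rank is at least every unfolding rank, though it can be larger).
Upper bound: with S_k = T[:,:,k], the two rank-1 terms a₁b₁ᵀ, a₂b₂ᵀ are the rank-1 members of the pencil x·S₁ + y·S₂.
The 2×2 minor of x·S₁ + y·S₂ on rows {1,2}, columns {1,3} is 81·xy − 81·y² = 81·(x − y)(y), vanishing at (x:y) = (1:1) and (1:0).
M₁ = S₁ + S₂ = [[9, -9, -9], [9, -9, -9]] = 9·(1, 1)(1, -1, -1)ᵀ and M₂ = S₁ = [[0, 0, 9], [0, 0, 18]] = 9·(1, 2)(0, 0, 1)ᵀ, so take a₁ = (1, 1), b₁ = (1, -1, -1), a₂ = (1, 2), b₂ = (0, 0, 1).
Each slice is an integer combination of E₁ = a₁b₁ᵀ and E₂ = a₂b₂ᵀ: S₁ = 9·E₂, S₂ = 9·E₁ − 9·E₂, S₃ = 27·E₁ + 6·E₂; reading off coefficients, c₁ = (0, 9, 27) and c₂ = (9, -9, 6).
Hence T = (1, 1) ⊗ (1, -1, -1) ⊗ (0, 9, 27) + (1, 2) ⊗ (0, 0, 1) ⊗ (9, -9, 6), so rank(T) ≤ 2.
These bounds meet, so rank(T) = 2.

2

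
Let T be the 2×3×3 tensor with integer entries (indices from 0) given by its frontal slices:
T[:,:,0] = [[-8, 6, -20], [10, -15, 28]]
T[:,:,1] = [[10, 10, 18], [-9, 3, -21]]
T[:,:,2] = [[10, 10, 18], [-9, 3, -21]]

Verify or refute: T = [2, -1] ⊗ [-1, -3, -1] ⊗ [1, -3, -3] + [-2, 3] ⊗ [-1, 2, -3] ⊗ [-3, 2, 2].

Yes

Reconstruct entrywise from the claimed factors. For example, T[0,0,0] = -8 and Σₗ aₗ[0]bₗ[0]cₗ[0] = (2)·(-1)·(1) + (-2)·(-1)·(-3) = -8; checking all 18 entries, every one matches. The claim holds.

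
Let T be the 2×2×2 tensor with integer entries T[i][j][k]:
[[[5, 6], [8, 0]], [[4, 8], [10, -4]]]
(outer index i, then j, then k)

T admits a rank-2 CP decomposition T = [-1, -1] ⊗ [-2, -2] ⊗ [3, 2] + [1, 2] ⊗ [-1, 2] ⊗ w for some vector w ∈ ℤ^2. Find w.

Subtract the known terms from T to get the rank-1 residual R = [1, 2] ⊗ [-1, 2] ⊗ w, so R[i,j,k] = a[i]·b[j]·w[k]. Pick indices with nonzero a[0]·b[0] = (1)·(-1) = -1. Only the fibre through (0,0,·) is needed: R[0,0,:] = T[0,0,:] − Σₗ aₗ[0]bₗ[0]cₗ = [5, 6] − (-1)·(-2)·[3, 2] = [-1, 2]. Then w[k] = R[0,0,k] / -1 for each k, giving w = [-1, 2] / -1 = [1, -2].

w = [1, -2]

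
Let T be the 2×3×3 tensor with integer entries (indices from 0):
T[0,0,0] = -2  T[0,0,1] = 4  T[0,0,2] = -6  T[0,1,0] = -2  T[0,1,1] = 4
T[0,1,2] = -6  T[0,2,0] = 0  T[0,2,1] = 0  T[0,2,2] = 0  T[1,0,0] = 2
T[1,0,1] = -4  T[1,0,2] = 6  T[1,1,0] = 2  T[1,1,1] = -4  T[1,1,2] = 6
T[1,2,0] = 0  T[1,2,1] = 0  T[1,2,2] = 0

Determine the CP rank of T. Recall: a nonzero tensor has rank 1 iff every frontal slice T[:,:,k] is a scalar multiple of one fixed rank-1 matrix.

1

Lower bound: T ≠ 0 (e.g. T[0,0,0] = -2), so rank(T) ≥ 1.
Upper bound: the mode-1 fibre T[:,0,0] = [-2, 2] gives a = [1, -1] (primitive direction); the mode-2 fibre T[0,:,0] = [-2, -2, 0] gives b = [1, 1, 0]; then c[k] = T[0,0,k] / (a[0]·b[0]) = [-2, 4, -6] / 1 = [-2, 4, -6].
Expanding [1, -1] ⊗ [1, 1, 0] ⊗ [-2, 4, -6] reproduces all 18 entries of T, so T = [1, -1] ⊗ [1, 1, 0] ⊗ [-2, 4, -6] and rank(T) ≤ 1.
These bounds meet, so rank(T) = 1.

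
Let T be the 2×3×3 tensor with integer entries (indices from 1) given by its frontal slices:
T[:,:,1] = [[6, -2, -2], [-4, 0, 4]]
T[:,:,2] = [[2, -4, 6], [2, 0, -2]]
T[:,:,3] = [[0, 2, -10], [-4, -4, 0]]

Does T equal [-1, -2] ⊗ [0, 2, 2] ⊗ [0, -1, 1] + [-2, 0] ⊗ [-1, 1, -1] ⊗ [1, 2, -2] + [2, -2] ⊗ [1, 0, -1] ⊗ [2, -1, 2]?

Reconstruct entry (1,2,2) from the claimed factors: Σₗ aₗ[1]bₗ[2]cₗ[2] = (-1)·(2)·(-1) + (-2)·(1)·(2) + (2)·(0)·(-1) = -2, but T[1,2,2] = -4. The claim is false.

No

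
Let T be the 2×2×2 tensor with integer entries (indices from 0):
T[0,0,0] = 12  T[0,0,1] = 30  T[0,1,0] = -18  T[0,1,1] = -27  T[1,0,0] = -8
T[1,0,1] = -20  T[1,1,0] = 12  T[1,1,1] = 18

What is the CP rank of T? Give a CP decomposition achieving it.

Lower bound: the mode-2 unfolding of T (rows indexed by j, columns by (i,k) = (0,0), (0,1), (1,0), (1,1)) is [[12, 30, -8, -20], [-18, -27, 12, 18]].
There the 2×2 minor on rows j ∈ {0, 1}, columns (i,k) ∈ {(0,0), (0,1)} is det [[12, 30], [-18, -27]] = 216 ≠ 0, so this unfolding has rank ≥ 2; CP rank is at least every unfolding rank, so rank(T) ≥ 2. (Unfolding ranks only ever bound the CP rank from below — rank(T) can be strictly larger than all of them — so the matching upper bound has to come from an explicit 2-term decomposition.)
Upper bound — finding two terms. Every mode-1 slice of T is a multiple of one matrix: T[i,:,:] = a[i]·M with a = [3, -2] and M = [[4, 10], [-6, -9]] (rows indexed by j, columns by k). So it suffices to write M as a sum of two rank-1 matrices.
Splitting M by its rows (j = 0, 1), M = [1, 0][4, 10]ᵀ + [0, 1][-6, -9]ᵀ.
Hence T = [3, -2] ⊗ [1, 0] ⊗ [4, 10] + [3, -2] ⊗ [0, 1] ⊗ [-6, -9], so rank(T) ≤ 2.
These bounds meet, so rank(T) = 2.

rank(T) = 2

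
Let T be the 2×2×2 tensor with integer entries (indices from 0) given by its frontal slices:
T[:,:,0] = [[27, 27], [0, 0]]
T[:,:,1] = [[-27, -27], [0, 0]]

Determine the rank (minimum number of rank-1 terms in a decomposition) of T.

1

Lower bound: T ≠ 0 (e.g. T[0,0,0] = 27), so rank(T) ≥ 1.
Upper bound: if T = a (x) b (x) c then every fibre of T is a multiple of the corresponding factor, so read the factors off the fibres through the nonzero entry T[0,0,0] = 27.
The mode-1 fibre T[:,0,0] = [27, 0] gives a = [1, 0] (primitive direction); the mode-2 fibre T[0,:,0] = [27, 27] gives b = [1, 1]; then c[k] = T[0,0,k] / (a[0]·b[0]) = [27, -27] / 1 = [27, -27].
Expanding [1, 0] (x) [1, 1] (x) [27, -27] reproduces all 8 entries of T, so T = [1, 0] (x) [1, 1] (x) [27, -27] and rank(T) ≤ 1.
These bounds meet, so rank(T) = 1.
Check entry T[0,1,1] = -27: (1)·(1)·(-27) = -27.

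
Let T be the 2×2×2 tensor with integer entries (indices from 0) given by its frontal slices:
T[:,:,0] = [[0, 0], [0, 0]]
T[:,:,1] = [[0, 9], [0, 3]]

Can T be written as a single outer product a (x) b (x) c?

Yes

The mode-1 fibre T[:,1,1] = [9, 3] gives a = [3, 1] (primitive direction); the mode-2 fibre T[0,:,1] = [0, 9] gives b = [0, 1]; then c[k] = T[0,1,k] / (a[0]·b[1]) = [0, 9] / 3 = [0, 3].
Expanding [3, 1] (x) [0, 1] (x) [0, 3] reproduces all 8 entries of T, so T = [3, 1] (x) [0, 1] (x) [0, 3] and rank(T) ≤ 1.
Equivalently every frontal slice T[:,:,k] is c[k] times the rank-1 matrix [3, 1] (x) [0, 1]. So T has rank 1 (it is nonzero).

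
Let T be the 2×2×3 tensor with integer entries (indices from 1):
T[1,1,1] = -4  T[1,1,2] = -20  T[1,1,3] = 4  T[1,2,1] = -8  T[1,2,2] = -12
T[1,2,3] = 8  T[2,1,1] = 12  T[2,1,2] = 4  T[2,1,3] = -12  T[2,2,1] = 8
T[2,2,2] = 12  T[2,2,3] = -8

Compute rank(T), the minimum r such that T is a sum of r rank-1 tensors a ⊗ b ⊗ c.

Lower bound: the mode-2 unfolding of T (rows indexed by j, columns by (i,k) = (1,1), (1,2), (1,3), (2,1), (2,2), (2,3)) is [[-4, -20, 4, 12, 4, -12], [-8, -12, 8, 8, 12, -8]].
There the 2×2 minor on rows j ∈ {1, 2}, columns (i,k) ∈ {(1,1), (1,2)} is det [[-4, -20], [-8, -12]] = -112 ≠ 0, so this unfolding has rank ≥ 2; CP rank is at least every unfolding rank, so rank(T) ≥ 2. (This is only a lower bound: in general the CP rank may exceed every unfolding rank, so we still need to exhibit 2 rank-1 terms summing to T.)
Upper bound — finding two terms. Write S_k = T[:,:,k] for the frontal slices: S₁ = [[-4, -8], [12, 8]], S₂ = [[-20, -12], [4, 12]], S₃ = [[4, 8], [-12, -8]].
If T = a₁ ⊗ b₁ ⊗ c₁ + a₂ ⊗ b₂ ⊗ c₂ then each S_k = c₁[k]·a₁b₁ᵀ + c₂[k]·a₂b₂ᵀ. S₁ and S₂ are linearly independent, so a₁b₁ᵀ and a₂b₂ᵀ must span the same plane of matrices: they are the rank-1 matrices of the form x·S₁ + y·S₂.
det(x·S₁ + y·S₂) is 64·x² − 32·xy − 192·y² = 32·(2·x + 3·y)(x − 2·y), vanishing at (x:y) = (3:-2) and (2:1).
M₁ = 3·S₁ − 2·S₂ = [[28, 0], [28, 0]] = 28·[1, 1][1, 0]ᵀ and M₂ = 2·S₁ + S₂ = [[-28, -28], [28, 28]] = (-28)·[1, -1][1, 1]ᵀ, so take a₁ = [1, 1], b₁ = [1, 0], a₂ = [1, -1], b₂ = [1, 1].
Each slice is an integer combination of E₁ = a₁b₁ᵀ and E₂ = a₂b₂ᵀ: S₁ = 4·E₁ − 8·E₂, S₂ = −8·E₁ − 12·E₂, S₃ = −4·E₁ + 8·E₂; reading off coefficients, c₁ = [4, -8, -4] and c₂ = [-8, -12, 8].
Hence T = [1, 1] ⊗ [1, 0] ⊗ [4, -8, -4] + [1, -1] ⊗ [1, 1] ⊗ [-8, -12, 8], so rank(T) ≤ 2.
These bounds meet, so rank(T) = 2.

2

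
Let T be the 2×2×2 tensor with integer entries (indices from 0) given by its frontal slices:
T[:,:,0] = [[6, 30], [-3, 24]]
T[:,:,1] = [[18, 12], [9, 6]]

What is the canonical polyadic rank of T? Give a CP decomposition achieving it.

Lower bound: the mode-3 unfolding of T (rows indexed by k, columns by (i,j) = (0,0), (0,1), (1,0), (1,1)) is [[6, 30, -3, 24], [18, 12, 9, 6]].
There the 2×2 minor on rows k ∈ {0, 1}, columns (i,j) ∈ {(0,0), (0,1)} is det [[6, 30], [18, 12]] = -468 ≠ 0, so this unfolding has rank ≥ 2; CP rank is at least every unfolding rank, so rank(T) ≥ 2. (Unfolding ranks only ever bound the CP rank from below — rank(T) can be strictly larger than all of them — so the matching upper bound has to come from an explicit 2-term decomposition.)
Upper bound — finding two terms. Write S_k = T[:,:,k] for the frontal slices: S₀ = [[6, 30], [-3, 24]], S₁ = [[18, 12], [9, 6]].
If T = a₁ ⊗ b₁ ⊗ c₁ + a₂ ⊗ b₂ ⊗ c₂ then each S_k = c₁[k]·a₁b₁ᵀ + c₂[k]·a₂b₂ᵀ. S₀ and S₁ are linearly independent, so a₁b₁ᵀ and a₂b₂ᵀ must span the same plane of matrices: they are the rank-1 matrices of the form x·S₀ + y·S₁.
det(x·S₀ + y·S₁) is 234·x² + 234·xy = 234·(x + y)(x), vanishing at (x:y) = (1:-1) and (0:1).
M₁ = S₀ − S₁ = [[-12, 18], [-12, 18]] = (-6)·(1, 1)(2, -3)ᵀ and M₂ = S₁ = [[18, 12], [9, 6]] = 3·(2, 1)(3, 2)ᵀ, so take a₁ = (1, 1), b₁ = (2, -3), a₂ = (2, 1), b₂ = (3, 2).
Each slice is an integer combination of E₁ = a₁b₁ᵀ and E₂ = a₂b₂ᵀ: S₀ = −6·E₁ + 3·E₂, S₁ = 3·E₂; reading off coefficients, c₁ = (-6, 0) and c₂ = (3, 3).
Hence T = (1, 1) ⊗ (2, -3) ⊗ (-6, 0) + (2, 1) ⊗ (3, 2) ⊗ (3, 3), so rank(T) ≤ 2.
These bounds meet, so rank(T) = 2.

rank(T) = 2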